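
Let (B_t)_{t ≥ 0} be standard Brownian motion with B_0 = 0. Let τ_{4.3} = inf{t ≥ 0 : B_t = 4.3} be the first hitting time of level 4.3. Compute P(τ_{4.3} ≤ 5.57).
P(τ_{4.3} ≤ 5.57) = 2(1 − Φ(4.3/√5.57)) = 2(1 − Φ(1.8220)) ≈ 0.0685

By the reflection principle for standard BM, P(τ_b ≤ t) = 2 · P(B_t ≥ b). Since B_t ~ N(0, t), P(B_t ≥ 4.3) = 1 − Φ(4.3/√t) = 1 − Φ(4.3/√5.57) = 1 − Φ(1.8220) ≈ 0.03423. Doubling: P(τ_{4.3} ≤ 5.57) ≈ 2 · 0.03423 = 0.06846 ≈ 0.0685.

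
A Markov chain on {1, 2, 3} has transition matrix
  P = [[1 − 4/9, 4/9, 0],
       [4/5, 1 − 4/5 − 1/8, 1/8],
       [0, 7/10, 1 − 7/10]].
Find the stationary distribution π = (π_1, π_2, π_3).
π = (84/139, 140/417, 25/417)

This is a birth-death chain on three states, which satisfies detailed balance: π_1 · P_{12} = π_2 · P_{21} and π_2 · P_{23} = π_3 · P_{32}.
From π_1 · 4/9 = π_2 · 4/5: π_2/π_1 = (4/9)/(4/5) = 5/9.
From π_2 · 1/8 = π_3 · 7/10: π_3/π_2 = (1/8)/(7/10) = 5/28.
Take π_1 proportional to 1; then unnormalized π = (1, 5/9, 25/252). Normalize by dividing by the sum 139/84:
  π = (84/139, 140/417, 25/417).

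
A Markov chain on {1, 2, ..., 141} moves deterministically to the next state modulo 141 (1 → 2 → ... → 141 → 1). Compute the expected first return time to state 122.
E[T_122 | X_0 = 122] = 141

The chain cycles deterministically, so starting at state 122 it returns in exactly 141 steps. Equivalently, the stationary distribution is uniform π_j = 1/141 for every state j, so by Kac's formula E[T_122] = 1/π_122 = 141.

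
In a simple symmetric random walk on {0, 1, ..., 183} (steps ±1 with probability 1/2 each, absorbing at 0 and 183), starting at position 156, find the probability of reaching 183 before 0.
P(hit 183 before 0) = 156/183 = 52/61

Let u_k = P(hit 183 before 0 | start at k). Then u_0 = 0, u_183 = 1, and u_k = u_{k-1}/2 + u_{k+1}/2 for 1 ≤ k ≤ 182. This harmonic recurrence is solved by u_k = k/183, giving u_156 = 156/183 = 52/61.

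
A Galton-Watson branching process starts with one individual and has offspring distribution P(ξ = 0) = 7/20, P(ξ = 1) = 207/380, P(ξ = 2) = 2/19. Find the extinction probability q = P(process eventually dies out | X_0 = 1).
q = 1

Mean offspring μ = 0·7/20 + 1·207/380 + 2·2/19 = 287/380 ≤ 1. For μ ≤ 1 with offspring not concentrated at 1, the Galton-Watson process goes extinct almost surely, so q = 1.
(Algebraic check: The pgf is f(s) = 7/20 + 207/380·s + 2/19·s². The extinction probability q is the smallest fixed point of f in [0, 1]. Setting s = f(s):
  2/19·s² + (207/380 − 1)·s + 7/20 = 0
  2/19·s² − (7/20 + 2/19)·s + 7/20 = 0
which factors as (s − 1)·(2/19·s − 7/20) = 0, giving roots s = 1 and s = (7/20)/(2/19) = 133/40. Since 133/40 ≥ 1, the smallest root in [0, 1] is s = 1.)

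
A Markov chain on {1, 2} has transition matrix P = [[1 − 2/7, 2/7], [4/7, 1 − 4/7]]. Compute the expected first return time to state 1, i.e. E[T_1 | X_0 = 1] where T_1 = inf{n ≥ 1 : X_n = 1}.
E[T_1 | X_0 = 1] = 1/π_1 = 3/2

For an irreducible recurrent Markov chain with stationary distribution π, E[T_i | X_0 = i] = 1/π_i (Kac's formula). Here π_1 = (4/7)/(2/7 + 4/7) = (4/7)/(6/7) = 2/3, so E[T_1 | X_0 = 1] = 1/π_1 = (2/7 + 4/7)/(4/7) = (6/7)/(4/7) = 3/2.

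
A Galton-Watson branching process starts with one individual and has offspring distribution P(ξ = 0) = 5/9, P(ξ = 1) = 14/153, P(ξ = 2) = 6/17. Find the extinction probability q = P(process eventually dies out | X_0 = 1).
q = 1

Mean offspring μ = 0·5/9 + 1·14/153 + 2·6/17 = 122/153 ≤ 1. For μ ≤ 1 with offspring not concentrated at 1, the Galton-Watson process goes extinct almost surely, so q = 1.
(Algebraic check: The pgf is f(s) = 5/9 + 14/153·s + 6/17·s². The extinction probability q is the smallest fixed point of f in [0, 1]. Setting s = f(s):
  6/17·s² + (14/153 − 1)·s + 5/9 = 0
  6/17·s² − (5/9 + 6/17)·s + 5/9 = 0
which factors as (s − 1)·(6/17·s − 5/9) = 0, giving roots s = 1 and s = (5/9)/(6/17) = 85/54. Since 85/54 ≥ 1, the smallest root in [0, 1] is s = 1.)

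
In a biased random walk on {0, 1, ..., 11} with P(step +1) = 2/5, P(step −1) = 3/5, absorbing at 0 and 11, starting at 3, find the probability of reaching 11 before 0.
P(hit 11 before 0) = (1 − (3/2)^3) / (1 − (3/2)^11) = 4864/175099

Let u_k denote P(reach 11 before 0 | start at k). Boundary: u_0 = 0, u_11 = 1. Recurrence: u_k = 2/5·u_{k+1} + 3/5·u_{k-1} for 1 ≤ k ≤ 10. Try u_k = A + B·r^k with r = q/p = (3/5)/(2/5) = 3/2. Substitution satisfies the recurrence; boundary conditions give:
  u_k = (1 − r^k) / (1 − r^N) = (1 − (3/2)^3) / (1 − (3/2)^11) = 4864/175099.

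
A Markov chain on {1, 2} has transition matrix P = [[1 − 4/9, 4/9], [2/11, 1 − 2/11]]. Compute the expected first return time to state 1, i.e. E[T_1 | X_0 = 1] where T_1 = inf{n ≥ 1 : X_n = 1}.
E[T_1 | X_0 = 1] = 1/π_1 = 31/9

For an irreducible recurrent Markov chain with stationary distribution π, E[T_i | X_0 = i] = 1/π_i (Kac's formula). Here π_1 = (2/11)/(4/9 + 2/11) = (2/11)/(62/99) = 9/31, so E[T_1 | X_0 = 1] = 1/π_1 = (4/9 + 2/11)/(2/11) = (62/99)/(2/11) = 31/9.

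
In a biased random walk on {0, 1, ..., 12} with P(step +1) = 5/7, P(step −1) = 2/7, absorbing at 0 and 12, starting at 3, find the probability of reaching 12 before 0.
P(hit 12 before 0) = (1 − (2/5)^3) / (1 − (2/5)^12) = 1953125/2086637

Let u_k denote P(reach 12 before 0 | start at k). Boundary: u_0 = 0, u_12 = 1. Recurrence: u_k = 5/7·u_{k+1} + 2/7·u_{k-1} for 1 ≤ k ≤ 11. Try u_k = A + B·r^k with r = q/p = (2/7)/(5/7) = 2/5. Substitution satisfies the recurrence; boundary conditions give:
  u_k = (1 − r^k) / (1 − r^N) = (1 − (2/5)^3) / (1 − (2/5)^12) = 1953125/2086637.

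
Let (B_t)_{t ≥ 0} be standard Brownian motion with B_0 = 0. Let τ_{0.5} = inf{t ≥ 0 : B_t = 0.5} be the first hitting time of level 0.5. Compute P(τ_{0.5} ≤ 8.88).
P(τ_{0.5} ≤ 8.88) = 2(1 − Φ(0.5/√8.88)) = 2(1 − Φ(0.1678)) ≈ 0.8667

By the reflection principle for standard BM, P(τ_b ≤ t) = 2 · P(B_t ≥ b). Since B_t ~ N(0, t), P(B_t ≥ 0.5) = 1 − Φ(0.5/√t) = 1 − Φ(0.5/√8.88) = 1 − Φ(0.1678) ≈ 0.43337. Doubling: P(τ_{0.5} ≤ 8.88) ≈ 2 · 0.43337 = 0.86674 ≈ 0.8667.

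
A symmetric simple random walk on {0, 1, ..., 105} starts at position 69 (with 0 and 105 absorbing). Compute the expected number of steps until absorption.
E[τ | X_0 = 69] = 2484

Let v_k = E[τ | X_0 = k]. Boundary: v_0 = v_105 = 0. Recurrence: v_k = 1 + (v_{k-1} + v_{k+1})/2 for 1 ≤ k ≤ 104. The particular solution to v_k − (v_{k-1} + v_{k+1})/2 = 1 is v_k = −k^2. Adding homogeneous solution A + B k and matching boundaries gives v_k = k (105 − k). Substituting k = 69: v_69 = 69 · 36 = 2484.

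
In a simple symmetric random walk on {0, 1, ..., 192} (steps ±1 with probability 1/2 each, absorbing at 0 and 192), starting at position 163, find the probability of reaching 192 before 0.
P(hit 192 before 0) = 163/192

Let u_k = P(hit 192 before 0 | start at k). Then u_0 = 0, u_192 = 1, and u_k = u_{k-1}/2 + u_{k+1}/2 for 1 ≤ k ≤ 191. This harmonic recurrence is solved by u_k = k/192, giving u_163 = 163/192.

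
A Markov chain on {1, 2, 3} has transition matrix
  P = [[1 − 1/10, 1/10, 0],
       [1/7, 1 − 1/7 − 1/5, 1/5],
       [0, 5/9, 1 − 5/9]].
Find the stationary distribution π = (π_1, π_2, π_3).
π = (125/244, 175/488, 63/488)

This is a birth-death chain on three states, which satisfies detailed balance: π_1 · P_{12} = π_2 · P_{21} and π_2 · P_{23} = π_3 · P_{32}.
From π_1 · 1/10 = π_2 · 1/7: π_2/π_1 = (1/10)/(1/7) = 7/10.
From π_2 · 1/5 = π_3 · 5/9: π_3/π_2 = (1/5)/(5/9) = 9/25.
Take π_1 proportional to 1; then unnormalized π = (1, 7/10, 63/250). Normalize by dividing by the sum 244/125:
  π = (125/244, 175/488, 63/488).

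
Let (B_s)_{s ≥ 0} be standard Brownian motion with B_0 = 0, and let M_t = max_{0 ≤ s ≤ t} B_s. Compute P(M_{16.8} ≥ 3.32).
P(M_{16.8} ≥ 3.32) = 2·P(B_{16.8} ≥ 3.32) = 2(1 − Φ(3.32/√16.8)) ≈ 0.4179

By the reflection principle for Brownian motion, P(M_t ≥ a) = 2 · P(B_t ≥ a) for a ≥ 0. Since B_t ~ N(0, t), P(B_t ≥ 3.32) = 1 − Φ(3.32/√t) = 1 − Φ(3.32/√16.8) = 1 − Φ(0.8100). So
  P(M_{16.8} ≥ 3.32) = 2(1 − Φ(0.8100)) ≈ 0.4179.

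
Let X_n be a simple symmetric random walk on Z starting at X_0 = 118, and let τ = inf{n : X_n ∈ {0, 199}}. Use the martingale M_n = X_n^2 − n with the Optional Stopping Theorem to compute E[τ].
E[τ] = 9558

M_n = X_n^2 − n is a martingale (since E[X_{n+1}^2 | F_n] = X_n^2 + 1). By OST (τ has finite mean in a bounded region), E[M_τ] = E[M_0] = X_0^2 − 0 = 118^2 = 13924. Also E[M_τ] = E[X_τ^2] − E[τ]. The walk exits at 0 or 199, with P(hit 199 first) = 118/199, so E[X_τ^2] = 199^2 · 118/199 + 0 = 23482. Thus E[τ] = E[X_τ^2] − E[M_τ] = 23482 − 13924 = 9558 = 118(199 − 118) = 9558.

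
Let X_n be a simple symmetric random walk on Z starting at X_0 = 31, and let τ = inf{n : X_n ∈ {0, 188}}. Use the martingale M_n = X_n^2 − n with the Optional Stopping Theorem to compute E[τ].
E[τ] = 4867

M_n = X_n^2 − n is a martingale (since E[X_{n+1}^2 | F_n] = X_n^2 + 1). By OST (τ has finite mean in a bounded region), E[M_τ] = E[M_0] = X_0^2 − 0 = 31^2 = 961. Also E[M_τ] = E[X_τ^2] − E[τ]. The walk exits at 0 or 188, with P(hit 188 first) = 31/188, so E[X_τ^2] = 188^2 · 31/188 + 0 = 5828. Thus E[τ] = E[X_τ^2] − E[M_τ] = 5828 − 961 = 4867 = 31(188 − 31) = 4867.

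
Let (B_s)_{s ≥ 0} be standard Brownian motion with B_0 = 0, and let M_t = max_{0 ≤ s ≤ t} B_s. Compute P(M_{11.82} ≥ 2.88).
P(M_{11.82} ≥ 2.88) = 2·P(B_{11.82} ≥ 2.88) = 2(1 − Φ(2.88/√11.82)) ≈ 0.4022

By the reflection principle for Brownian motion, P(M_t ≥ a) = 2 · P(B_t ≥ a) for a ≥ 0. Since B_t ~ N(0, t), P(B_t ≥ 2.88) = 1 − Φ(2.88/√t) = 1 − Φ(2.88/√11.82) = 1 − Φ(0.8377). So
  P(M_{11.82} ≥ 2.88) = 2(1 − Φ(0.8377)) ≈ 0.4022.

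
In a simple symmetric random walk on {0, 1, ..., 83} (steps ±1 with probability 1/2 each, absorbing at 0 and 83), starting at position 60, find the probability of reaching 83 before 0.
P(hit 83 before 0) = 60/83

Let u_k = P(hit 83 before 0 | start at k). Then u_0 = 0, u_83 = 1, and u_k = u_{k-1}/2 + u_{k+1}/2 for 1 ≤ k ≤ 82. This harmonic recurrence is solved by u_k = k/83, giving u_60 = 60/83.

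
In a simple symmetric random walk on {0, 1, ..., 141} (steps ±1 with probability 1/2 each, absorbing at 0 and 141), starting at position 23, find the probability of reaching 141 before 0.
P(hit 141 before 0) = 23/141

Let u_k = P(hit 141 before 0 | start at k). Then u_0 = 0, u_141 = 1, and u_k = u_{k-1}/2 + u_{k+1}/2 for 1 ≤ k ≤ 140. This harmonic recurrence is solved by u_k = k/141, giving u_23 = 23/141.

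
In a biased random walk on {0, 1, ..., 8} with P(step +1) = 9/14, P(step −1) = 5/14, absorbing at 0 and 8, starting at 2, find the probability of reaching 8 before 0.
P(hit 8 before 0) = (1 − (5/9)^2) / (1 − (5/9)^8) = 531441/761716

Let u_k denote P(reach 8 before 0 | start at k). Boundary: u_0 = 0, u_8 = 1. Recurrence: u_k = 9/14·u_{k+1} + 5/14·u_{k-1} for 1 ≤ k ≤ 7. Try u_k = A + B·r^k with r = q/p = (5/14)/(9/14) = 5/9. Substitution satisfies the recurrence; boundary conditions give:
  u_k = (1 − r^k) / (1 − r^N) = (1 − (5/9)^2) / (1 − (5/9)^8) = 531441/761716.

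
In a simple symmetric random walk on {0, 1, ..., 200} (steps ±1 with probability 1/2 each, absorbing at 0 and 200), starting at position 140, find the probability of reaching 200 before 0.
P(hit 200 before 0) = 140/200 = 7/10

Let u_k = P(hit 200 before 0 | start at k). Then u_0 = 0, u_200 = 1, and u_k = u_{k-1}/2 + u_{k+1}/2 for 1 ≤ k ≤ 199. This harmonic recurrence is solved by u_k = k/200, giving u_140 = 140/200 = 7/10.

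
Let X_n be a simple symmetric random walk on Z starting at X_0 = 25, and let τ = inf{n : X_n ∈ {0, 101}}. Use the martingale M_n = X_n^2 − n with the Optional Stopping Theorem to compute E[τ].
E[τ] = 1900

M_n = X_n^2 − n is a martingale (since E[X_{n+1}^2 | F_n] = X_n^2 + 1). By OST (τ has finite mean in a bounded region), E[M_τ] = E[M_0] = X_0^2 − 0 = 25^2 = 625. Also E[M_τ] = E[X_τ^2] − E[τ]. The walk exits at 0 or 101, with P(hit 101 first) = 25/101, so E[X_τ^2] = 101^2 · 25/101 + 0 = 2525. Thus E[τ] = E[X_τ^2] − E[M_τ] = 2525 − 625 = 1900 = 25(101 − 25) = 1900.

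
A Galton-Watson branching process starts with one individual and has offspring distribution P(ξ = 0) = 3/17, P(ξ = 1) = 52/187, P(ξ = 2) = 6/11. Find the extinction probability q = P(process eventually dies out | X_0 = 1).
q = 11/34

The pgf is f(s) = 3/17 + 52/187·s + 6/11·s². The extinction probability q is the smallest fixed point of f in [0, 1]. Setting s = f(s):
  6/11·s² + (52/187 − 1)·s + 3/17 = 0
  6/11·s² − (3/17 + 6/11)·s + 3/17 = 0
which factors as (s − 1)·(6/11·s − 3/17) = 0, giving roots s = 1 and s = (3/17)/(6/11) = 11/34.
Mean offspring μ = 52/187 + 2·6/11 = 256/187 > 1 (supercritical), so q < 1. The extinction probability is the smaller root: q = (3/17)/(6/11) = 11/34.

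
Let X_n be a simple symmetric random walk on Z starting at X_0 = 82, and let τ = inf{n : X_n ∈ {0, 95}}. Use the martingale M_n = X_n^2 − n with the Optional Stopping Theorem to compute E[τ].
E[τ] = 1066

M_n = X_n^2 − n is a martingale (since E[X_{n+1}^2 | F_n] = X_n^2 + 1). By OST (τ has finite mean in a bounded region), E[M_τ] = E[M_0] = X_0^2 − 0 = 82^2 = 6724. Also E[M_τ] = E[X_τ^2] − E[τ]. The walk exits at 0 or 95, with P(hit 95 first) = 82/95, so E[X_τ^2] = 95^2 · 82/95 + 0 = 7790. Thus E[τ] = E[X_τ^2] − E[M_τ] = 7790 − 6724 = 1066 = 82(95 − 82) = 1066.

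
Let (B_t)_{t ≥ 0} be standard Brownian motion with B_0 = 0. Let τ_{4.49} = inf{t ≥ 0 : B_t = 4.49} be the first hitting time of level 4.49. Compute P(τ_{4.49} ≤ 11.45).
P(τ_{4.49} ≤ 11.45) = 2(1 − Φ(4.49/√11.45)) = 2(1 − Φ(1.3269)) ≈ 0.1845

By the reflection principle for standard BM, P(τ_b ≤ t) = 2 · P(B_t ≥ b). Since B_t ~ N(0, t), P(B_t ≥ 4.49) = 1 − Φ(4.49/√t) = 1 − Φ(4.49/√11.45) = 1 − Φ(1.3269) ≈ 0.09227. Doubling: P(τ_{4.49} ≤ 11.45) ≈ 2 · 0.09227 = 0.18454 ≈ 0.1845.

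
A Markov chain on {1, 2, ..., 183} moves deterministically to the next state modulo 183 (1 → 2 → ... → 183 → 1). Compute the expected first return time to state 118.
E[T_118 | X_0 = 118] = 183

The chain cycles deterministically, so starting at state 118 it returns in exactly 183 steps. Equivalently, the stationary distribution is uniform π_j = 1/183 for every state j, so by Kac's formula E[T_118] = 1/π_118 = 183.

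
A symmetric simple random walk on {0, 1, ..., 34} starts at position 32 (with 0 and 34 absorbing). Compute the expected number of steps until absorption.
E[τ | X_0 = 32] = 64

Let v_k = E[τ | X_0 = k]. Boundary: v_0 = v_34 = 0. Recurrence: v_k = 1 + (v_{k-1} + v_{k+1})/2 for 1 ≤ k ≤ 33. The particular solution to v_k − (v_{k-1} + v_{k+1})/2 = 1 is v_k = −k^2. Adding homogeneous solution A + B k and matching boundaries gives v_k = k (34 − k). Substituting k = 32: v_32 = 32 · 2 = 64.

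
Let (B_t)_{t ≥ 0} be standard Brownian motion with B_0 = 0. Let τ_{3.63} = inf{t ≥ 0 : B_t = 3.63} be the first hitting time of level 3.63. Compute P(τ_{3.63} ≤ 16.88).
P(τ_{3.63} ≤ 16.88) = 2(1 − Φ(3.63/√16.88)) = 2(1 − Φ(0.8835)) ≈ 0.3770

By the reflection principle for standard BM, P(τ_b ≤ t) = 2 · P(B_t ≥ b). Since B_t ~ N(0, t), P(B_t ≥ 3.63) = 1 − Φ(3.63/√t) = 1 − Φ(3.63/√16.88) = 1 − Φ(0.8835) ≈ 0.18848. Doubling: P(τ_{3.63} ≤ 16.88) ≈ 2 · 0.18848 = 0.37696 ≈ 0.3770.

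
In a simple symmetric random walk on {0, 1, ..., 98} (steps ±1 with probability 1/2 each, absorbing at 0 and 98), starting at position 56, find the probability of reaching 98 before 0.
P(hit 98 before 0) = 56/98 = 4/7

Let u_k = P(hit 98 before 0 | start at k). Then u_0 = 0, u_98 = 1, and u_k = u_{k-1}/2 + u_{k+1}/2 for 1 ≤ k ≤ 97. This harmonic recurrence is solved by u_k = k/98, giving u_56 = 56/98 = 4/7.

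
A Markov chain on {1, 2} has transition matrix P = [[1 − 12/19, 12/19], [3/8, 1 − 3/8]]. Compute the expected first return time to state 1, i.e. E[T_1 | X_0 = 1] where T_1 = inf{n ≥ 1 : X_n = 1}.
E[T_1 | X_0 = 1] = 1/π_1 = 51/19

For an irreducible recurrent Markov chain with stationary distribution π, E[T_i | X_0 = i] = 1/π_i (Kac's formula). Here π_1 = (3/8)/(12/19 + 3/8) = (3/8)/(153/152) = 19/51, so E[T_1 | X_0 = 1] = 1/π_1 = (12/19 + 3/8)/(3/8) = (153/152)/(3/8) = 51/19.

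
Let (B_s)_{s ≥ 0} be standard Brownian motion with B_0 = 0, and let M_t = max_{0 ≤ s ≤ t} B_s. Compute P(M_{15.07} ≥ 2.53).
P(M_{15.07} ≥ 2.53) = 2·P(B_{15.07} ≥ 2.53) = 2(1 − Φ(2.53/√15.07)) ≈ 0.5146

By the reflection principle for Brownian motion, P(M_t ≥ a) = 2 · P(B_t ≥ a) for a ≥ 0. Since B_t ~ N(0, t), P(B_t ≥ 2.53) = 1 − Φ(2.53/√t) = 1 − Φ(2.53/√15.07) = 1 − Φ(0.6517). So
  P(M_{15.07} ≥ 2.53) = 2(1 − Φ(0.6517)) ≈ 0.5146.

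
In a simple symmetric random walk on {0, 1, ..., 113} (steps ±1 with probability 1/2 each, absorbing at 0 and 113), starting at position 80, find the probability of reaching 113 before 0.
P(hit 113 before 0) = 80/113

Let u_k = P(hit 113 before 0 | start at k). Then u_0 = 0, u_113 = 1, and u_k = u_{k-1}/2 + u_{k+1}/2 for 1 ≤ k ≤ 112. This harmonic recurrence is solved by u_k = k/113, giving u_80 = 80/113.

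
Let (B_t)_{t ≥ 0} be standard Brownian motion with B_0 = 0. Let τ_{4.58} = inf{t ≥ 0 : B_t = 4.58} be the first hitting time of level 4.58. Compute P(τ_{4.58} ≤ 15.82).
P(τ_{4.58} ≤ 15.82) = 2(1 − Φ(4.58/√15.82)) = 2(1 − Φ(1.1515)) ≈ 0.2495

By the reflection principle for standard BM, P(τ_b ≤ t) = 2 · P(B_t ≥ b). Since B_t ~ N(0, t), P(B_t ≥ 4.58) = 1 − Φ(4.58/√t) = 1 − Φ(4.58/√15.82) = 1 − Φ(1.1515) ≈ 0.12476. Doubling: P(τ_{4.58} ≤ 15.82) ≈ 2 · 0.12476 = 0.24952 ≈ 0.2495.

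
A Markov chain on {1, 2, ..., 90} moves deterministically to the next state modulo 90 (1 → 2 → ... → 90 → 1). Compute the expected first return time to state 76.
E[T_76 | X_0 = 76] = 90

The chain cycles deterministically, so starting at state 76 it returns in exactly 90 steps. Equivalently, the stationary distribution is uniform π_j = 1/90 for every state j, so by Kac's formula E[T_76] = 1/π_76 = 90.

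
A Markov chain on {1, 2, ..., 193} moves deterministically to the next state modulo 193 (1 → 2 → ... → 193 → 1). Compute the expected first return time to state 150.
E[T_150 | X_0 = 150] = 193

The chain cycles deterministically, so starting at state 150 it returns in exactly 193 steps. Equivalently, the stationary distribution is uniform π_j = 1/193 for every state j, so by Kac's formula E[T_150] = 1/π_150 = 193.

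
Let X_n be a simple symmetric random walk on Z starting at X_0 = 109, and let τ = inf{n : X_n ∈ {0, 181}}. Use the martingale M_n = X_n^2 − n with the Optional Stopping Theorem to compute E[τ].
E[τ] = 7848

M_n = X_n^2 − n is a martingale (since E[X_{n+1}^2 | F_n] = X_n^2 + 1). By OST (τ has finite mean in a bounded region), E[M_τ] = E[M_0] = X_0^2 − 0 = 109^2 = 11881. Also E[M_τ] = E[X_τ^2] − E[τ]. The walk exits at 0 or 181, with P(hit 181 first) = 109/181, so E[X_τ^2] = 181^2 · 109/181 + 0 = 19729. Thus E[τ] = E[X_τ^2] − E[M_τ] = 19729 − 11881 = 7848 = 109(181 − 109) = 7848.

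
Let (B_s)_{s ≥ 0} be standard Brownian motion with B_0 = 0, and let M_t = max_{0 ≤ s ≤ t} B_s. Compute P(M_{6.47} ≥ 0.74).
P(M_{6.47} ≥ 0.74) = 2·P(B_{6.47} ≥ 0.74) = 2(1 − Φ(0.74/√6.47)) ≈ 0.7711

By the reflection principle for Brownian motion, P(M_t ≥ a) = 2 · P(B_t ≥ a) for a ≥ 0. Since B_t ~ N(0, t), P(B_t ≥ 0.74) = 1 − Φ(0.74/√t) = 1 − Φ(0.74/√6.47) = 1 − Φ(0.2909). So
  P(M_{6.47} ≥ 0.74) = 2(1 − Φ(0.2909)) ≈ 0.7711.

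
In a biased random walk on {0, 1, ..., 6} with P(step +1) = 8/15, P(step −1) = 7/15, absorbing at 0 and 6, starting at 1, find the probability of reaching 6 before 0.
P(hit 6 before 0) = (1 − (7/8)^1) / (1 − (7/8)^6) = 32768/144495

Let u_k denote P(reach 6 before 0 | start at k). Boundary: u_0 = 0, u_6 = 1. Recurrence: u_k = 8/15·u_{k+1} + 7/15·u_{k-1} for 1 ≤ k ≤ 5. Try u_k = A + B·r^k with r = q/p = (7/15)/(8/15) = 7/8. Substitution satisfies the recurrence; boundary conditions give:
  u_k = (1 − r^k) / (1 − r^N) = (1 − (7/8)^1) / (1 − (7/8)^6) = 32768/144495.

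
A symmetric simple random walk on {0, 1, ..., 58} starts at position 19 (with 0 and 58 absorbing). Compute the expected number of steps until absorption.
E[τ | X_0 = 19] = 741

Let v_k = E[τ | X_0 = k]. Boundary: v_0 = v_58 = 0. Recurrence: v_k = 1 + (v_{k-1} + v_{k+1})/2 for 1 ≤ k ≤ 57. The particular solution to v_k − (v_{k-1} + v_{k+1})/2 = 1 is v_k = −k^2. Adding homogeneous solution A + B k and matching boundaries gives v_k = k (58 − k). Substituting k = 19: v_19 = 19 · 39 = 741.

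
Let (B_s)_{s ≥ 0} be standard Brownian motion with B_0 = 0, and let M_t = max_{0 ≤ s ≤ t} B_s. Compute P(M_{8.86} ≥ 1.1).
P(M_{8.86} ≥ 1.1) = 2·P(B_{8.86} ≥ 1.1) = 2(1 − Φ(1.1/√8.86)) ≈ 0.7117

By the reflection principle for Brownian motion, P(M_t ≥ a) = 2 · P(B_t ≥ a) for a ≥ 0. Since B_t ~ N(0, t), P(B_t ≥ 1.1) = 1 − Φ(1.1/√t) = 1 − Φ(1.1/√8.86) = 1 − Φ(0.3696). So
  P(M_{8.86} ≥ 1.1) = 2(1 − Φ(0.3696)) ≈ 0.7117.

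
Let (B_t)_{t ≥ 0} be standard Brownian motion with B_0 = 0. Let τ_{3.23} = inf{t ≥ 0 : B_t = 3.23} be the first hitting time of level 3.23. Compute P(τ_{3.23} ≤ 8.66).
P(τ_{3.23} ≤ 8.66) = 2(1 − Φ(3.23/√8.66)) = 2(1 − Φ(1.0976)) ≈ 0.2724

By the reflection principle for standard BM, P(τ_b ≤ t) = 2 · P(B_t ≥ b). Since B_t ~ N(0, t), P(B_t ≥ 3.23) = 1 − Φ(3.23/√t) = 1 − Φ(3.23/√8.66) = 1 − Φ(1.0976) ≈ 0.13619. Doubling: P(τ_{3.23} ≤ 8.66) ≈ 2 · 0.13619 = 0.27238 ≈ 0.2724.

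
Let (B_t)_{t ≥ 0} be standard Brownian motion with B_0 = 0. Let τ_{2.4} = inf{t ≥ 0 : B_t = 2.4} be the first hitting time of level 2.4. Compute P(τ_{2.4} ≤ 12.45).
P(τ_{2.4} ≤ 12.45) = 2(1 − Φ(2.4/√12.45)) = 2(1 − Φ(0.6802)) ≈ 0.4964

By the reflection principle for standard BM, P(τ_b ≤ t) = 2 · P(B_t ≥ b). Since B_t ~ N(0, t), P(B_t ≥ 2.4) = 1 − Φ(2.4/√t) = 1 − Φ(2.4/√12.45) = 1 − Φ(0.6802) ≈ 0.24819. Doubling: P(τ_{2.4} ≤ 12.45) ≈ 2 · 0.24819 = 0.49638 ≈ 0.4964.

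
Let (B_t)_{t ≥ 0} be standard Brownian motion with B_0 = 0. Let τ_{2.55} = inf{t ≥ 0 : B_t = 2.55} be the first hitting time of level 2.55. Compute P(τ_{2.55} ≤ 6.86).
P(τ_{2.55} ≤ 6.86) = 2(1 − Φ(2.55/√6.86)) = 2(1 − Φ(0.9736)) ≈ 0.3303

By the reflection principle for standard BM, P(τ_b ≤ t) = 2 · P(B_t ≥ b). Since B_t ~ N(0, t), P(B_t ≥ 2.55) = 1 − Φ(2.55/√t) = 1 − Φ(2.55/√6.86) = 1 − Φ(0.9736) ≈ 0.16513. Doubling: P(τ_{2.55} ≤ 6.86) ≈ 2 · 0.16513 = 0.33026 ≈ 0.3303.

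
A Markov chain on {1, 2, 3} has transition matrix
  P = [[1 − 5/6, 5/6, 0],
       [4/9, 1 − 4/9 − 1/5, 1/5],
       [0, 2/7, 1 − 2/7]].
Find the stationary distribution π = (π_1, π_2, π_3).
π = (16/67, 30/67, 21/67)

This is a birth-death chain on three states, which satisfies detailed balance: π_1 · P_{12} = π_2 · P_{21} and π_2 · P_{23} = π_3 · P_{32}.
From π_1 · 5/6 = π_2 · 4/9: π_2/π_1 = (5/6)/(4/9) = 15/8.
From π_2 · 1/5 = π_3 · 2/7: π_3/π_2 = (1/5)/(2/7) = 7/10.
Take π_1 proportional to 1; then unnormalized π = (1, 15/8, 21/16). Normalize by dividing by the sum 67/16:
  π = (16/67, 30/67, 21/67).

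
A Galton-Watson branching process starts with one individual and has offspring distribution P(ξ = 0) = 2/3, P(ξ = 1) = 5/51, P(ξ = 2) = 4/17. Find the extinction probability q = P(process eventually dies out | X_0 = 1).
q = 1

Mean offspring μ = 0·2/3 + 1·5/51 + 2·4/17 = 29/51 ≤ 1. For μ ≤ 1 with offspring not concentrated at 1, the Galton-Watson process goes extinct almost surely, so q = 1.
(Algebraic check: The pgf is f(s) = 2/3 + 5/51·s + 4/17·s². The extinction probability q is the smallest fixed point of f in [0, 1]. Setting s = f(s):
  4/17·s² + (5/51 − 1)·s + 2/3 = 0
  4/17·s² − (2/3 + 4/17)·s + 2/3 = 0
which factors as (s − 1)·(4/17·s − 2/3) = 0, giving roots s = 1 and s = (2/3)/(4/17) = 17/6. Since 17/6 ≥ 1, the smallest root in [0, 1] is s = 1.)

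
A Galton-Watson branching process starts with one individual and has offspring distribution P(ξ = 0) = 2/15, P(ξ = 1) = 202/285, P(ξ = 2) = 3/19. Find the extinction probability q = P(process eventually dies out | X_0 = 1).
q = 38/45

The pgf is f(s) = 2/15 + 202/285·s + 3/19·s². The extinction probability q is the smallest fixed point of f in [0, 1]. Setting s = f(s):
  3/19·s² + (202/285 − 1)·s + 2/15 = 0
  3/19·s² − (2/15 + 3/19)·s + 2/15 = 0
which factors as (s − 1)·(3/19·s − 2/15) = 0, giving roots s = 1 and s = (2/15)/(3/19) = 38/45.
Mean offspring μ = 202/285 + 2·3/19 = 292/285 > 1 (supercritical), so q < 1. The extinction probability is the smaller root: q = (2/15)/(3/19) = 38/45.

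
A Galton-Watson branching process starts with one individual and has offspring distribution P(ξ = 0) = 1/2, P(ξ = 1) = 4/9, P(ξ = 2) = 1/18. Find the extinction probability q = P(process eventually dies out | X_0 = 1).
q = 1

Mean offspring μ = 0·1/2 + 1·4/9 + 2·1/18 = 5/9 ≤ 1. For μ ≤ 1 with offspring not concentrated at 1, the Galton-Watson process goes extinct almost surely, so q = 1.
(Algebraic check: The pgf is f(s) = 1/2 + 4/9·s + 1/18·s². The extinction probability q is the smallest fixed point of f in [0, 1]. Setting s = f(s):
  1/18·s² + (4/9 − 1)·s + 1/2 = 0
  1/18·s² − (1/2 + 1/18)·s + 1/2 = 0
which factors as (s − 1)·(1/18·s − 1/2) = 0, giving roots s = 1 and s = (1/2)/(1/18) = 9. Since 9 ≥ 1, the smallest root in [0, 1] is s = 1.)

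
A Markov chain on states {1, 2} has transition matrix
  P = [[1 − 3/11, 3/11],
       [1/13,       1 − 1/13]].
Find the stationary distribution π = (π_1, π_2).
π_1 = 11/50, π_2 = 39/50

Solve πP = π with π_1 + π_2 = 1. From πP = π: π_1 · (1 − 3/11) + π_2 · 1/13 = π_1 ⇒ π_2 · 1/13 = π_1 · 3/11 ⇒ π_2/π_1 = (3/11)/(1/13) = 39/11. Together with π_1 + π_2 = 1:
  π_1 = (1/13)/(3/11 + 1/13) = (1/13)/(50/143) = 11/50,
  π_2 = (3/11)/(3/11 + 1/13) = (3/11)/(50/143) = 39/50.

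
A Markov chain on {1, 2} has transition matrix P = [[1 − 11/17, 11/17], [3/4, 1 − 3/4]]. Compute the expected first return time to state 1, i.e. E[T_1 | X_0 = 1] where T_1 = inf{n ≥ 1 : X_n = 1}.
E[T_1 | X_0 = 1] = 1/π_1 = 95/51

For an irreducible recurrent Markov chain with stationary distribution π, E[T_i | X_0 = i] = 1/π_i (Kac's formula). Here π_1 = (3/4)/(11/17 + 3/4) = (3/4)/(95/68) = 51/95, so E[T_1 | X_0 = 1] = 1/π_1 = (11/17 + 3/4)/(3/4) = (95/68)/(3/4) = 95/51.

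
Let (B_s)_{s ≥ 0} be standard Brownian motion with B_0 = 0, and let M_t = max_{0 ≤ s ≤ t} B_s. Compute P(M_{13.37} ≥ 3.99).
P(M_{13.37} ≥ 3.99) = 2·P(B_{13.37} ≥ 3.99) = 2(1 − Φ(3.99/√13.37)) ≈ 0.2752

By the reflection principle for Brownian motion, P(M_t ≥ a) = 2 · P(B_t ≥ a) for a ≥ 0. Since B_t ~ N(0, t), P(B_t ≥ 3.99) = 1 − Φ(3.99/√t) = 1 − Φ(3.99/√13.37) = 1 − Φ(1.0912). So
  P(M_{13.37} ≥ 3.99) = 2(1 − Φ(1.0912)) ≈ 0.2752.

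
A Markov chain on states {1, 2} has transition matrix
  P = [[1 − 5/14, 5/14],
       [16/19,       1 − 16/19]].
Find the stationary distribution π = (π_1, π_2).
π_1 = 224/319, π_2 = 95/319

Solve πP = π with π_1 + π_2 = 1. From πP = π: π_1 · (1 − 5/14) + π_2 · 16/19 = π_1 ⇒ π_2 · 16/19 = π_1 · 5/14 ⇒ π_2/π_1 = (5/14)/(16/19) = 95/224. Together with π_1 + π_2 = 1:
  π_1 = (16/19)/(5/14 + 16/19) = (16/19)/(319/266) = 224/319,
  π_2 = (5/14)/(5/14 + 16/19) = (5/14)/(319/266) = 95/319.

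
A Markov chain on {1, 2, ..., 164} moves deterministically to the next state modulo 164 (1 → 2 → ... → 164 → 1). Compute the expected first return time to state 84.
E[T_84 | X_0 = 84] = 164

The chain cycles deterministically, so starting at state 84 it returns in exactly 164 steps. Equivalently, the stationary distribution is uniform π_j = 1/164 for every state j, so by Kac's formula E[T_84] = 1/π_84 = 164.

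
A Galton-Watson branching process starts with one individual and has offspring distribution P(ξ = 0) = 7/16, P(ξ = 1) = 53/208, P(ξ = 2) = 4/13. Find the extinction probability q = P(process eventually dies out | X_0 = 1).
q = 1

Mean offspring μ = 0·7/16 + 1·53/208 + 2·4/13 = 181/208 ≤ 1. For μ ≤ 1 with offspring not concentrated at 1, the Galton-Watson process goes extinct almost surely, so q = 1.
(Algebraic check: The pgf is f(s) = 7/16 + 53/208·s + 4/13·s². The extinction probability q is the smallest fixed point of f in [0, 1]. Setting s = f(s):
  4/13·s² + (53/208 − 1)·s + 7/16 = 0
  4/13·s² − (7/16 + 4/13)·s + 7/16 = 0
which factors as (s − 1)·(4/13·s − 7/16) = 0, giving roots s = 1 and s = (7/16)/(4/13) = 91/64. Since 91/64 ≥ 1, the smallest root in [0, 1] is s = 1.)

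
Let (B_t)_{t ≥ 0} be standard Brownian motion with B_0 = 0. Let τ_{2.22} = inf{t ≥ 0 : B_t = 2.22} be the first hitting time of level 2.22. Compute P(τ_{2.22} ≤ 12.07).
P(τ_{2.22} ≤ 12.07) = 2(1 − Φ(2.22/√12.07)) = 2(1 − Φ(0.6390)) ≈ 0.5228

By the reflection principle for standard BM, P(τ_b ≤ t) = 2 · P(B_t ≥ b). Since B_t ~ N(0, t), P(B_t ≥ 2.22) = 1 − Φ(2.22/√t) = 1 − Φ(2.22/√12.07) = 1 − Φ(0.6390) ≈ 0.26141. Doubling: P(τ_{2.22} ≤ 12.07) ≈ 2 · 0.26141 = 0.52282 ≈ 0.5228.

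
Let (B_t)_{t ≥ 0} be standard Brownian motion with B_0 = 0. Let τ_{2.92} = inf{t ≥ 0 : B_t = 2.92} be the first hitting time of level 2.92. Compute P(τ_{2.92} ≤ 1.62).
P(τ_{2.92} ≤ 1.62) = 2(1 − Φ(2.92/√1.62)) = 2(1 − Φ(2.2942)) ≈ 0.0218

By the reflection principle for standard BM, P(τ_b ≤ t) = 2 · P(B_t ≥ b). Since B_t ~ N(0, t), P(B_t ≥ 2.92) = 1 − Φ(2.92/√t) = 1 − Φ(2.92/√1.62) = 1 − Φ(2.2942) ≈ 0.01089. Doubling: P(τ_{2.92} ≤ 1.62) ≈ 2 · 0.01089 = 0.02178 ≈ 0.0218.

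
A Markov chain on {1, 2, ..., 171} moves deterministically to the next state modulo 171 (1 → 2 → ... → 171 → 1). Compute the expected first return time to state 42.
E[T_42 | X_0 = 42] = 171

The chain cycles deterministically, so starting at state 42 it returns in exactly 171 steps. Equivalently, the stationary distribution is uniform π_j = 1/171 for every state j, so by Kac's formula E[T_42] = 1/π_42 = 171.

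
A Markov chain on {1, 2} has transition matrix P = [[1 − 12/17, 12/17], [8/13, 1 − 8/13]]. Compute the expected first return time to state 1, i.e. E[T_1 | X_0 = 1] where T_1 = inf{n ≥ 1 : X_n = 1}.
E[T_1 | X_0 = 1] = 1/π_1 = 73/34

For an irreducible recurrent Markov chain with stationary distribution π, E[T_i | X_0 = i] = 1/π_i (Kac's formula). Here π_1 = (8/13)/(12/17 + 8/13) = (8/13)/(292/221) = 34/73, so E[T_1 | X_0 = 1] = 1/π_1 = (12/17 + 8/13)/(8/13) = (292/221)/(8/13) = 73/34.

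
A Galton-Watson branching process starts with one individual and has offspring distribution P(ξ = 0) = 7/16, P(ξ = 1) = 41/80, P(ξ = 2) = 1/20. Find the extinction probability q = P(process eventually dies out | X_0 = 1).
q = 1

Mean offspring μ = 0·7/16 + 1·41/80 + 2·1/20 = 49/80 ≤ 1. For μ ≤ 1 with offspring not concentrated at 1, the Galton-Watson process goes extinct almost surely, so q = 1.
(Algebraic check: The pgf is f(s) = 7/16 + 41/80·s + 1/20·s². The extinction probability q is the smallest fixed point of f in [0, 1]. Setting s = f(s):
  1/20·s² + (41/80 − 1)·s + 7/16 = 0
  1/20·s² − (7/16 + 1/20)·s + 7/16 = 0
which factors as (s − 1)·(1/20·s − 7/16) = 0, giving roots s = 1 and s = (7/16)/(1/20) = 35/4. Since 35/4 ≥ 1, the smallest root in [0, 1] is s = 1.)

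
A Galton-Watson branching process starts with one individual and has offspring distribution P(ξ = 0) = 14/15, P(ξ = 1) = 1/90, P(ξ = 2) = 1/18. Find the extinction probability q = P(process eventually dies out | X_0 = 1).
q = 1

Mean offspring μ = 0·14/15 + 1·1/90 + 2·1/18 = 11/90 ≤ 1. For μ ≤ 1 with offspring not concentrated at 1, the Galton-Watson process goes extinct almost surely, so q = 1.
(Algebraic check: The pgf is f(s) = 14/15 + 1/90·s + 1/18·s². The extinction probability q is the smallest fixed point of f in [0, 1]. Setting s = f(s):
  1/18·s² + (1/90 − 1)·s + 14/15 = 0
  1/18·s² − (14/15 + 1/18)·s + 14/15 = 0
which factors as (s − 1)·(1/18·s − 14/15) = 0, giving roots s = 1 and s = (14/15)/(1/18) = 84/5. Since 84/5 ≥ 1, the smallest root in [0, 1] is s = 1.)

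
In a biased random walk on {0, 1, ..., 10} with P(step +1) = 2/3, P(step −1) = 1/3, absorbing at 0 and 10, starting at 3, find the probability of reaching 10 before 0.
P(hit 10 before 0) = (1 − (1/2)^3) / (1 − (1/2)^10) = 896/1023

Let u_k denote P(reach 10 before 0 | start at k). Boundary: u_0 = 0, u_10 = 1. Recurrence: u_k = 2/3·u_{k+1} + 1/3·u_{k-1} for 1 ≤ k ≤ 9. Try u_k = A + B·r^k with r = q/p = (1/3)/(2/3) = 1/2. Substitution satisfies the recurrence; boundary conditions give:
  u_k = (1 − r^k) / (1 − r^N) = (1 − (1/2)^3) / (1 − (1/2)^10) = 896/1023.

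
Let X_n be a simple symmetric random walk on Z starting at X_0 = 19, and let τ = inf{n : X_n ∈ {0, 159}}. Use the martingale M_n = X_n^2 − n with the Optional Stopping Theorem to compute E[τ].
E[τ] = 2660

M_n = X_n^2 − n is a martingale (since E[X_{n+1}^2 | F_n] = X_n^2 + 1). By OST (τ has finite mean in a bounded region), E[M_τ] = E[M_0] = X_0^2 − 0 = 19^2 = 361. Also E[M_τ] = E[X_τ^2] − E[τ]. The walk exits at 0 or 159, with P(hit 159 first) = 19/159, so E[X_τ^2] = 159^2 · 19/159 + 0 = 3021. Thus E[τ] = E[X_τ^2] − E[M_τ] = 3021 − 361 = 2660 = 19(159 − 19) = 2660.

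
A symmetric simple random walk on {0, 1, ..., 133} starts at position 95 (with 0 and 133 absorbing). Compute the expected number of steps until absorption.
E[τ | X_0 = 95] = 3610

Let v_k = E[τ | X_0 = k]. Boundary: v_0 = v_133 = 0. Recurrence: v_k = 1 + (v_{k-1} + v_{k+1})/2 for 1 ≤ k ≤ 132. The particular solution to v_k − (v_{k-1} + v_{k+1})/2 = 1 is v_k = −k^2. Adding homogeneous solution A + B k and matching boundaries gives v_k = k (133 − k). Substituting k = 95: v_95 = 95 · 38 = 3610.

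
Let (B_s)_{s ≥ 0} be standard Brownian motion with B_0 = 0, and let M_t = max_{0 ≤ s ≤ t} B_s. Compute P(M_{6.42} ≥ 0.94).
P(M_{6.42} ≥ 0.94) = 2·P(B_{6.42} ≥ 0.94) = 2(1 − Φ(0.94/√6.42)) ≈ 0.7106

By the reflection principle for Brownian motion, P(M_t ≥ a) = 2 · P(B_t ≥ a) for a ≥ 0. Since B_t ~ N(0, t), P(B_t ≥ 0.94) = 1 − Φ(0.94/√t) = 1 − Φ(0.94/√6.42) = 1 − Φ(0.3710). So
  P(M_{6.42} ≥ 0.94) = 2(1 − Φ(0.3710)) ≈ 0.7106.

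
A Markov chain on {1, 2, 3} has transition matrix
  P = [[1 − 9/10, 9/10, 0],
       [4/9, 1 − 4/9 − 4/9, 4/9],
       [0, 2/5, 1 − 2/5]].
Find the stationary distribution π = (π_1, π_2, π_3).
π = (40/211, 81/211, 90/211)

This is a birth-death chain on three states, which satisfies detailed balance: π_1 · P_{12} = π_2 · P_{21} and π_2 · P_{23} = π_3 · P_{32}.
From π_1 · 9/10 = π_2 · 4/9: π_2/π_1 = (9/10)/(4/9) = 81/40.
From π_2 · 4/9 = π_3 · 2/5: π_3/π_2 = (4/9)/(2/5) = 10/9.
Take π_1 proportional to 1; then unnormalized π = (1, 81/40, 9/4). Normalize by dividing by the sum 211/40:
  π = (40/211, 81/211, 90/211).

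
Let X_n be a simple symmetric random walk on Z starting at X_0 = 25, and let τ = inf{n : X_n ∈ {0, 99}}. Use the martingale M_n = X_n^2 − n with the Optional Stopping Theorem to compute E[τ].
E[τ] = 1850

M_n = X_n^2 − n is a martingale (since E[X_{n+1}^2 | F_n] = X_n^2 + 1). By OST (τ has finite mean in a bounded region), E[M_τ] = E[M_0] = X_0^2 − 0 = 25^2 = 625. Also E[M_τ] = E[X_τ^2] − E[τ]. The walk exits at 0 or 99, with P(hit 99 first) = 25/99, so E[X_τ^2] = 99^2 · 25/99 + 0 = 2475. Thus E[τ] = E[X_τ^2] − E[M_τ] = 2475 − 625 = 1850 = 25(99 − 25) = 1850.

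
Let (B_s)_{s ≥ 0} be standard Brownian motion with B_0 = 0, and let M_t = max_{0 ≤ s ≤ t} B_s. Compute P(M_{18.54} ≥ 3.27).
P(M_{18.54} ≥ 3.27) = 2·P(B_{18.54} ≥ 3.27) = 2(1 − Φ(3.27/√18.54)) ≈ 0.4476

By the reflection principle for Brownian motion, P(M_t ≥ a) = 2 · P(B_t ≥ a) for a ≥ 0. Since B_t ~ N(0, t), P(B_t ≥ 3.27) = 1 − Φ(3.27/√t) = 1 − Φ(3.27/√18.54) = 1 − Φ(0.7594). So
  P(M_{18.54} ≥ 3.27) = 2(1 − Φ(0.7594)) ≈ 0.4476.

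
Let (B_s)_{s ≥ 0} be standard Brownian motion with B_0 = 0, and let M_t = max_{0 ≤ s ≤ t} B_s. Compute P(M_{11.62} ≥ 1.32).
P(M_{11.62} ≥ 1.32) = 2·P(B_{11.62} ≥ 1.32) = 2(1 − Φ(1.32/√11.62)) ≈ 0.6986

By the reflection principle for Brownian motion, P(M_t ≥ a) = 2 · P(B_t ≥ a) for a ≥ 0. Since B_t ~ N(0, t), P(B_t ≥ 1.32) = 1 − Φ(1.32/√t) = 1 − Φ(1.32/√11.62) = 1 − Φ(0.3872). So
  P(M_{11.62} ≥ 1.32) = 2(1 − Φ(0.3872)) ≈ 0.6986.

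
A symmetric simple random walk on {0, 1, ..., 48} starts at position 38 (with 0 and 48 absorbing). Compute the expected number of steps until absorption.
E[τ | X_0 = 38] = 380

Let v_k = E[τ | X_0 = k]. Boundary: v_0 = v_48 = 0. Recurrence: v_k = 1 + (v_{k-1} + v_{k+1})/2 for 1 ≤ k ≤ 47. The particular solution to v_k − (v_{k-1} + v_{k+1})/2 = 1 is v_k = −k^2. Adding homogeneous solution A + B k and matching boundaries gives v_k = k (48 − k). Substituting k = 38: v_38 = 38 · 10 = 380.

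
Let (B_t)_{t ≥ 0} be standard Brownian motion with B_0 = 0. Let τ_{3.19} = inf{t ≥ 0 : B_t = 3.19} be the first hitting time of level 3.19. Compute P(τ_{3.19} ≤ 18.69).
P(τ_{3.19} ≤ 18.69) = 2(1 − Φ(3.19/√18.69)) = 2(1 − Φ(0.7379)) ≈ 0.4606

By the reflection principle for standard BM, P(τ_b ≤ t) = 2 · P(B_t ≥ b). Since B_t ~ N(0, t), P(B_t ≥ 3.19) = 1 − Φ(3.19/√t) = 1 − Φ(3.19/√18.69) = 1 − Φ(0.7379) ≈ 0.23029. Doubling: P(τ_{3.19} ≤ 18.69) ≈ 2 · 0.23029 = 0.46058 ≈ 0.4606.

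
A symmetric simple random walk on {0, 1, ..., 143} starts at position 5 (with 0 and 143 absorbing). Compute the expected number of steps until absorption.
E[τ | X_0 = 5] = 690

Let v_k = E[τ | X_0 = k]. Boundary: v_0 = v_143 = 0. Recurrence: v_k = 1 + (v_{k-1} + v_{k+1})/2 for 1 ≤ k ≤ 142. The particular solution to v_k − (v_{k-1} + v_{k+1})/2 = 1 is v_k = −k^2. Adding homogeneous solution A + B k and matching boundaries gives v_k = k (143 − k). Substituting k = 5: v_5 = 5 · 138 = 690.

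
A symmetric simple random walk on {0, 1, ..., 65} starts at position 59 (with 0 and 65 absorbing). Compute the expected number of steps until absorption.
E[τ | X_0 = 59] = 354

Let v_k = E[τ | X_0 = k]. Boundary: v_0 = v_65 = 0. Recurrence: v_k = 1 + (v_{k-1} + v_{k+1})/2 for 1 ≤ k ≤ 64. The particular solution to v_k − (v_{k-1} + v_{k+1})/2 = 1 is v_k = −k^2. Adding homogeneous solution A + B k and matching boundaries gives v_k = k (65 − k). Substituting k = 59: v_59 = 59 · 6 = 354.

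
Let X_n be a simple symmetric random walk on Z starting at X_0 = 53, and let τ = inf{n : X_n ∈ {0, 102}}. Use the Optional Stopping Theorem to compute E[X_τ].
E[X_τ] = 53

X_n is a martingale and τ is a bounded-mean stopping time (indeed τ is finite a.s. with bounded expectation since the walk is in a bounded region). By the OST, E[X_τ] = E[X_0] = 53. Equivalently: E[X_τ] = 102 · P(hit 102 first) + 0 · P(hit 0 first) = 102 · (53/102) = 53.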